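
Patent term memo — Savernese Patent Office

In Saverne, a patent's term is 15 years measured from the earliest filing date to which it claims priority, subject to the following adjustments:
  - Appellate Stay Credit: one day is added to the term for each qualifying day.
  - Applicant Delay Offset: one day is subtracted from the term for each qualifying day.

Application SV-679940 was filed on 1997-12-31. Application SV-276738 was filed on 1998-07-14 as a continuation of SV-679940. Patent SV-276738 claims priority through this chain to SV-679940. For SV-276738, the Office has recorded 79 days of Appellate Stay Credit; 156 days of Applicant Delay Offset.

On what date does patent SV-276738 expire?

Earliest priority filing: 31 December 1997.
Base term: 31 December 1997 + 15 years → 31 December 2012.
Appellate Stay Credit: +79 days → 20 March 2013.
Applicant Delay Offset: −156 days → 15 October 2012.

2012-10-15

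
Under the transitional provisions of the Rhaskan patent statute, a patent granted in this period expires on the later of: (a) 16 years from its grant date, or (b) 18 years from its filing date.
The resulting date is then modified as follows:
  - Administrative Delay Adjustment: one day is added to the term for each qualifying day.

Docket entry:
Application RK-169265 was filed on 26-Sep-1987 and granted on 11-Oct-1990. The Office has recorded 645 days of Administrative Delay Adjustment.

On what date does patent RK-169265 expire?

2008-07-17

(a) grant + 16 years → 11 October 2006.
(b) filing + 18 years → 26 September 2005.
Later of the two: 11 October 2006.
Administrative Delay Adjustment: +645 days → 17 July 2008.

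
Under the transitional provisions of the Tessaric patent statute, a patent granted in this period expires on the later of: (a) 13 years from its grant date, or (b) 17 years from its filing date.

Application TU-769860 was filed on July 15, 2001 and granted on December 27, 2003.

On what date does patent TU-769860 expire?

2018-07-15

(a) grant + 13 years → 27 December 2016.
(b) filing + 17 years → 15 July 2018.
Later of the two: 15 July 2018.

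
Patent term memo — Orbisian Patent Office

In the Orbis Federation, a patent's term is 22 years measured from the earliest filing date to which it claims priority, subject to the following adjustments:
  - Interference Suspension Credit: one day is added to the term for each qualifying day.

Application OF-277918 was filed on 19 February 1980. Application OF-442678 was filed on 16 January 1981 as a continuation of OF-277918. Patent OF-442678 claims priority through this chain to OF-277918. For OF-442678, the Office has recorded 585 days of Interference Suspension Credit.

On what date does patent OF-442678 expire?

Earliest priority filing: 19 February 1980.
Base term: 19 February 1980 + 22 years → 19 February 2002.
Interference Suspension Credit: +585 days → 27 September 2003.

2003-09-27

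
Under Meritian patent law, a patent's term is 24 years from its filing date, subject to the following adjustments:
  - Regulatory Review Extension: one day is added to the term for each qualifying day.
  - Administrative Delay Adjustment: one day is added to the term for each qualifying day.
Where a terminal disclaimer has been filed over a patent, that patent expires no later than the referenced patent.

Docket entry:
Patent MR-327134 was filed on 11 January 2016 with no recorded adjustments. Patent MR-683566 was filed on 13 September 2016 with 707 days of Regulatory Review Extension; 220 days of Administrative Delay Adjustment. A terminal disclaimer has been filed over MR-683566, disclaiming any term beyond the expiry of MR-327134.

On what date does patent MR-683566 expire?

January 11, 2040

Natural term of MR-683566:
  Base: filing + 24 years → 13 September 2040.
  Regulatory Review Extension: +707 days → 21 August 2042.
  Administrative Delay Adjustment: +220 days → 29 March 2043.
Expiry of referenced patent MR-327134:
  Base: filing + 24 years → 11 January 2040.
Terminal disclaimer: MR-683566 expires on the earlier of 29 March 2043 and 11 January 2040.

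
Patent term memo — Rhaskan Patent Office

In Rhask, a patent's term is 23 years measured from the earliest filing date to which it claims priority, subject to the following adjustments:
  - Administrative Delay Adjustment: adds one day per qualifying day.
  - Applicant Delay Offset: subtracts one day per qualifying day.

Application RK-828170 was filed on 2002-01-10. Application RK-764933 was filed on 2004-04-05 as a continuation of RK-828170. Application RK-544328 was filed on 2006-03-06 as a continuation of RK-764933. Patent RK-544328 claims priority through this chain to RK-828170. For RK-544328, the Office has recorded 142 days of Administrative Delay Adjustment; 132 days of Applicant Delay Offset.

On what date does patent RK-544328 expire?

Earliest priority filing: 10 January 2002.
Base term: 10 January 2002 + 23 years → 10 January 2025.
Administrative Delay Adjustment: +142 days → 1 June 2025.
Applicant Delay Offset: −132 days → 20 January 2025.

January 20, 2025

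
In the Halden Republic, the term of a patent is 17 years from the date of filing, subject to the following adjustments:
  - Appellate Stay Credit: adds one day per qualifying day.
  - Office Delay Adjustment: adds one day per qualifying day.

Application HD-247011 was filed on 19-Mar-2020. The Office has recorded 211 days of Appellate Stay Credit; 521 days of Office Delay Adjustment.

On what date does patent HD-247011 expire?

Base term: filing date + 17 years → 19 March 2037.
Appellate Stay Credit: +211 days → 16 October 2037.
Office Delay Adjustment: +521 days → 21 March 2039.

March 21, 2039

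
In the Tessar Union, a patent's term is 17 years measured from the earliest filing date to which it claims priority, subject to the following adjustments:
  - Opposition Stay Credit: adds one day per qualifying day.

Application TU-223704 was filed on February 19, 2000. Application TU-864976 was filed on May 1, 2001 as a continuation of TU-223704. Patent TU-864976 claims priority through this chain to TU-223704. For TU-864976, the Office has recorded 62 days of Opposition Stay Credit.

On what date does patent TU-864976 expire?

Earliest priority filing: 19 February 2000.
Base term: 19 February 2000 + 17 years → 19 February 2017.
Opposition Stay Credit: +62 days → 22 April 2017.

April 22, 2017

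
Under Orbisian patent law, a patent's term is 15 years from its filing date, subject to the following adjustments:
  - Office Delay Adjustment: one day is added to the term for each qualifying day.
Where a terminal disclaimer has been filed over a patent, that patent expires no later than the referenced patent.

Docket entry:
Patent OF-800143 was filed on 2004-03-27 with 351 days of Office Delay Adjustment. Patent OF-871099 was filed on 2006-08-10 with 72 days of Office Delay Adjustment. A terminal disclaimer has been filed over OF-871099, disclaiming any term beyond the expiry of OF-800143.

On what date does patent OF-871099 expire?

Natural term of OF-871099:
  Base: filing + 15 years → 10 August 2021.
  Office Delay Adjustment: +72 days → 21 October 2021.
Expiry of referenced patent OF-800143:
  Base: filing + 15 years → 27 March 2019.
  Office Delay Adjustment: +351 days → 12 March 2020.
Terminal disclaimer: OF-871099 expires on the earlier of 21 October 2021 and 12 March 2020.

March 12, 2020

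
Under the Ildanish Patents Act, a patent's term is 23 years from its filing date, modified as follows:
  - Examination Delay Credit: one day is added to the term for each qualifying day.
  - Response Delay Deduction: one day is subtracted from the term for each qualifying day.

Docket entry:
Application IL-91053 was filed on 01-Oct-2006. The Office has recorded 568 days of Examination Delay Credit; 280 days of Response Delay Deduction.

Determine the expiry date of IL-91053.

July 16, 2030

Base term: filing date + 23 years → 1 October 2029.
Examination Delay Credit: +568 days → 22 April 2031.
Response Delay Deduction: −280 days → 16 July 2030.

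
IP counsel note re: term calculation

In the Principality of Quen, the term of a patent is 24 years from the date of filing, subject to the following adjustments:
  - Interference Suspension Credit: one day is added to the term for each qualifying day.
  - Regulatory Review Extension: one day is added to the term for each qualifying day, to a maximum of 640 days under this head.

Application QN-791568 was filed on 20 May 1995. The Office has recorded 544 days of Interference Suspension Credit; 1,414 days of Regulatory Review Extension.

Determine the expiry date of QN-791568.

Base term: filing date + 24 years → 20 May 2019.
Interference Suspension Credit: +544 days → 14 November 2020.
Regulatory Review Extension: 1414 days claimed exceeds the 640-day cap, so +640 days → 16 August 2022.

2022-08-16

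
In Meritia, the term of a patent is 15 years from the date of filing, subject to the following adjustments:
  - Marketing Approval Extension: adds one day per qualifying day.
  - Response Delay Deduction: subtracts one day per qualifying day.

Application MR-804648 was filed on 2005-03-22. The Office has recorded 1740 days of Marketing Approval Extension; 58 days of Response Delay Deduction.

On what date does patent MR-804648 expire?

2024-10-29

Base term: filing date + 15 years → 22 March 2020.
Marketing Approval Extension: +1740 days → 26 December 2024.
Response Delay Deduction: −58 days → 29 October 2024.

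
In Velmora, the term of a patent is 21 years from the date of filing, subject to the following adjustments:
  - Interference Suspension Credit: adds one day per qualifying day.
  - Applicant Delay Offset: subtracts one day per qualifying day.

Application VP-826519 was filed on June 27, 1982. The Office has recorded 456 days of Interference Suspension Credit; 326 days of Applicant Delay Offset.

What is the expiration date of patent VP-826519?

2003-11-04

Base term: filing date + 21 years → 27 June 2003.
Interference Suspension Credit: +456 days → 25 September 2004.
Applicant Delay Offset: −326 days → 4 November 2003.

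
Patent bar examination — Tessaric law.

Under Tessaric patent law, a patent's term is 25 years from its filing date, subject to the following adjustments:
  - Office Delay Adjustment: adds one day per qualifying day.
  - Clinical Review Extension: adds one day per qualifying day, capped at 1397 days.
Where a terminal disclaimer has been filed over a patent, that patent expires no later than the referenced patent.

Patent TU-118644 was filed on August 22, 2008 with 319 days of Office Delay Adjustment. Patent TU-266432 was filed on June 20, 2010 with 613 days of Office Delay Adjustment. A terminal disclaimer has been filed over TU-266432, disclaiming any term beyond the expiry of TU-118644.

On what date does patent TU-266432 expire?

Natural term of TU-266432:
  Base: filing + 25 years → 20 June 2035.
  Office Delay Adjustment: +613 days → 22 February 2037.
Expiry of referenced patent TU-118644:
  Base: filing + 25 years → 22 August 2033.
  Office Delay Adjustment: +319 days → 7 July 2034.
Terminal disclaimer: TU-266432 expires on the earlier of 22 February 2037 and 7 July 2034.

July 7, 2034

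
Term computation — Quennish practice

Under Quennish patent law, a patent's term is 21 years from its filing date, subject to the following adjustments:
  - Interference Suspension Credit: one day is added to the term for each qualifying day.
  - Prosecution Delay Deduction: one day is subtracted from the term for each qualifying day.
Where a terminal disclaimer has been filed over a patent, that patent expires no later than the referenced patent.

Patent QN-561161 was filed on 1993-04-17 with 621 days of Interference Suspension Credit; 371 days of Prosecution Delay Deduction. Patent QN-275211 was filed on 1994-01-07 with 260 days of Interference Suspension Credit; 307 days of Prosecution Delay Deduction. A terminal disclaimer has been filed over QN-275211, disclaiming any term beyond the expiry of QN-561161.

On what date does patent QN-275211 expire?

November 21, 2014

Natural term of QN-275211:
  Base: filing + 21 years → 7 January 2015.
  Interference Suspension Credit: +260 days → 24 September 2015.
  Prosecution Delay Deduction: −307 days → 21 November 2014.
Expiry of referenced patent QN-561161:
  Base: filing + 21 years → 17 April 2014.
  Interference Suspension Credit: +621 days → 29 December 2015.
  Prosecution Delay Deduction: −371 days → 23 December 2014.
Terminal disclaimer: QN-275211 expires on the earlier of 21 November 2014 and 23 December 2014.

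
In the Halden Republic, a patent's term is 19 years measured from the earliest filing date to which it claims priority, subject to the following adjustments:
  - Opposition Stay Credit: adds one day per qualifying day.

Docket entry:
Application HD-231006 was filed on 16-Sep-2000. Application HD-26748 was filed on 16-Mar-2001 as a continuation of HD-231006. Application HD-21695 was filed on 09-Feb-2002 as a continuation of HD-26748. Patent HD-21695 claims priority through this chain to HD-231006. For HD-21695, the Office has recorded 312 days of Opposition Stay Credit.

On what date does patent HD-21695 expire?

2020-07-24

Earliest priority filing: 16 September 2000.
Base term: 16 September 2000 + 19 years → 16 September 2019.
Opposition Stay Credit: +312 days → 24 July 2020.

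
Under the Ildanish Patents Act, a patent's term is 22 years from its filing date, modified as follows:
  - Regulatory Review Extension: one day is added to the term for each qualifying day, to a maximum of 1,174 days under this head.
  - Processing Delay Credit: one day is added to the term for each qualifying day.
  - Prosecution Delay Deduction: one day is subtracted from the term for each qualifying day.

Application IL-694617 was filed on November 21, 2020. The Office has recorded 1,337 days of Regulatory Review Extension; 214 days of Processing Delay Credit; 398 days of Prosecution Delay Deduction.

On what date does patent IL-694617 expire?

Base term: filing date + 22 years → 21 November 2042.
Regulatory Review Extension: 1337 days claimed exceeds the 1174-day cap, so +1174 days → 7 February 2046.
Processing Delay Credit: +214 days → 9 September 2046.
Prosecution Delay Deduction: −398 days → 7 August 2045.

2045-08-07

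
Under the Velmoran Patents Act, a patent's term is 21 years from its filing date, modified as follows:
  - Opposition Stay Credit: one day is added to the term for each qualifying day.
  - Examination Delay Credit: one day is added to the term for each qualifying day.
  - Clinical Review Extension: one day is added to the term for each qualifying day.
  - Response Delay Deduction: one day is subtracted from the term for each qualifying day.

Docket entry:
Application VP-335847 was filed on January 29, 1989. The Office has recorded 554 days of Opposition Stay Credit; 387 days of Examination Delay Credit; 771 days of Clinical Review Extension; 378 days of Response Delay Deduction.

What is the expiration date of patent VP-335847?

Base term: filing date + 21 years → 29 January 2010.
Opposition Stay Credit: +554 days → 6 August 2011.
Examination Delay Credit: +387 days → 27 August 2012.
Clinical Review Extension: +771 days → 7 October 2014.
Response Delay Deduction: −378 days → 24 September 2013.

2013-09-24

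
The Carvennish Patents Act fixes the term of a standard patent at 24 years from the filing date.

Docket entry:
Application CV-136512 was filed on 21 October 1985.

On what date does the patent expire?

Filing date + 24 years → 21 October 2009.

October 21, 2009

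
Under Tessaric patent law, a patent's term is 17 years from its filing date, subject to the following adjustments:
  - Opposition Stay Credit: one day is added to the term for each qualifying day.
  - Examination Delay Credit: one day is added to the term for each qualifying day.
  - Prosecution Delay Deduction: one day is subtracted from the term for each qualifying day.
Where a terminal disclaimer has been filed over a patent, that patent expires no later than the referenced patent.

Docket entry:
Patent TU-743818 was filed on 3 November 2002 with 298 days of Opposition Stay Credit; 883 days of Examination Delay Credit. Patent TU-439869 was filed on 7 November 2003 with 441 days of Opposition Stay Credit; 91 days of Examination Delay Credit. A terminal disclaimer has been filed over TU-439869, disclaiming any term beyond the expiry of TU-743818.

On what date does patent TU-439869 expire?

Natural term of TU-439869:
  Base: filing + 17 years → 7 November 2020.
  Opposition Stay Credit: +441 days → 22 January 2022.
  Examination Delay Credit: +91 days → 23 April 2022.
Expiry of referenced patent TU-743818:
  Base: filing + 17 years → 3 November 2019.
  Opposition Stay Credit: +298 days → 27 August 2020.
  Examination Delay Credit: +883 days → 27 January 2023.
Terminal disclaimer: TU-439869 expires on the earlier of 23 April 2022 and 27 January 2023.

2022-04-23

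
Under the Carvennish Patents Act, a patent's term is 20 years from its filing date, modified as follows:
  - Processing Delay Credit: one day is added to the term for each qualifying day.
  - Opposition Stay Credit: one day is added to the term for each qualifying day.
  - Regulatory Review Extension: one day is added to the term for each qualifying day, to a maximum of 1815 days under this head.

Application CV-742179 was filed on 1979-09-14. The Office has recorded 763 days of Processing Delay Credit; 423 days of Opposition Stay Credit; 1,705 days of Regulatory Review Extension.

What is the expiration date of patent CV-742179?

2007-08-14

Base term: filing date + 20 years → 14 September 1999.
Processing Delay Credit: +763 days → 16 October 2001.
Opposition Stay Credit: +423 days → 13 December 2002.
Regulatory Review Extension: 1705 days (within the 1815-day cap) → +1705 days → 14 August 2007.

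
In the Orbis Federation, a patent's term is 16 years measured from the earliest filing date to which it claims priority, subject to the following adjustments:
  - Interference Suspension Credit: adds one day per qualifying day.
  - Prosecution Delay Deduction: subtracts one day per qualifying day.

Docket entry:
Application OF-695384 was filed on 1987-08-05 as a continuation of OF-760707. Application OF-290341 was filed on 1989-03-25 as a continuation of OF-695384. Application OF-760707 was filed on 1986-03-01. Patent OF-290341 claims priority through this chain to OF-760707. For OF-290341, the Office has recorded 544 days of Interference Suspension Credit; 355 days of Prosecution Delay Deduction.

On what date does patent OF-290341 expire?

Earliest priority filing: 1 March 1986.
Base term: 1 March 1986 + 16 years → 1 March 2002.
Interference Suspension Credit: +544 days → 27 August 2003.
Prosecution Delay Deduction: −355 days → 6 September 2002.

September 6, 2002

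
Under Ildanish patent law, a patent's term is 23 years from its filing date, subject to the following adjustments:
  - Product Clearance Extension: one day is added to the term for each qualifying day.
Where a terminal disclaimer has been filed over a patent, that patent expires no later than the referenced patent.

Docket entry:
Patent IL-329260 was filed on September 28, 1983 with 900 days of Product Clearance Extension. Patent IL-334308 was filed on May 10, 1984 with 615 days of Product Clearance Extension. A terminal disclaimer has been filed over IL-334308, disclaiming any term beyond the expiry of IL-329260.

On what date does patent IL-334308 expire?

2009-01-14

Natural term of IL-334308:
  Base: filing + 23 years → 10 May 2007.
  Product Clearance Extension: +615 days → 14 January 2009.
Expiry of referenced patent IL-329260:
  Base: filing + 23 years → 28 September 2006.
  Product Clearance Extension: +900 days → 16 March 2009.
Terminal disclaimer: IL-334308 expires on the earlier of 14 January 2009 and 16 March 2009.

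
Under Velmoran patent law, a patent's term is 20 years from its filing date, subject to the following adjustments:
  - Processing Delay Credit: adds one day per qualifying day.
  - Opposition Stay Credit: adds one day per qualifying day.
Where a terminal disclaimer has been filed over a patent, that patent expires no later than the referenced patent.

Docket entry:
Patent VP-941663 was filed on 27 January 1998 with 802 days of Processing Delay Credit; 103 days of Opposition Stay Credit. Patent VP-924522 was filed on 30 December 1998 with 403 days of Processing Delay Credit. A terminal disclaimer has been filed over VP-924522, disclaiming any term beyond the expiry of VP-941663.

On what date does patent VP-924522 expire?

2020-02-06

Natural term of VP-924522:
  Base: filing + 20 years → 30 December 2018.
  Processing Delay Credit: +403 days → 6 February 2020.
Expiry of referenced patent VP-941663:
  Base: filing + 20 years → 27 January 2018.
  Processing Delay Credit: +802 days → 8 April 2020.
  Opposition Stay Credit: +103 days → 20 July 2020.
Terminal disclaimer: VP-924522 expires on the earlier of 6 February 2020 and 20 July 2020.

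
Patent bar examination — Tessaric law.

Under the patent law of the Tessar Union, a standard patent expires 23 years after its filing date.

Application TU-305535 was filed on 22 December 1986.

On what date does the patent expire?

2009-12-22

Filing date + 23 years → 22 December 2009.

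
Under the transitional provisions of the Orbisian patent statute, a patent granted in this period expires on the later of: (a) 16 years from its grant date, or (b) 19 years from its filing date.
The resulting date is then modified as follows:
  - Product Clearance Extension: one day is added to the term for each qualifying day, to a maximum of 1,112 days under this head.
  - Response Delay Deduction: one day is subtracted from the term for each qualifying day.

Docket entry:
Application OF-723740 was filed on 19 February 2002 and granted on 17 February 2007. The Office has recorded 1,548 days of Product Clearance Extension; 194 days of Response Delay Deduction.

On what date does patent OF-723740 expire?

2025-08-23

(a) grant + 16 years → 17 February 2023.
(b) filing + 19 years → 19 February 2021.
Later of the two: 17 February 2023.
Product Clearance Extension: 1548 days claimed exceeds the 1112-day cap, so +1112 days → 5 March 2026.
Response Delay Deduction: −194 days → 23 August 2025.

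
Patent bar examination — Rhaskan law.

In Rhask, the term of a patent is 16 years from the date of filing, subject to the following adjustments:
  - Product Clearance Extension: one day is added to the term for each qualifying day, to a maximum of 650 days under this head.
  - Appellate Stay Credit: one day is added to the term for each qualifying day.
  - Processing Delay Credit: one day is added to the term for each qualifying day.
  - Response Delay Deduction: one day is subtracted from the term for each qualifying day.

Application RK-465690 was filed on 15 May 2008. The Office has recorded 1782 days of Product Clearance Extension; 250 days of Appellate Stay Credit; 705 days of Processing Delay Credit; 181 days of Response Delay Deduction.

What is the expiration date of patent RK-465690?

Base term: filing date + 16 years → 15 May 2024.
Product Clearance Extension: 1782 days claimed exceeds the 650-day cap, so +650 days → 24 February 2026.
Appellate Stay Credit: +250 days → 1 November 2026.
Processing Delay Credit: +705 days → 6 October 2028.
Response Delay Deduction: −181 days → 8 April 2028.

April 8, 2028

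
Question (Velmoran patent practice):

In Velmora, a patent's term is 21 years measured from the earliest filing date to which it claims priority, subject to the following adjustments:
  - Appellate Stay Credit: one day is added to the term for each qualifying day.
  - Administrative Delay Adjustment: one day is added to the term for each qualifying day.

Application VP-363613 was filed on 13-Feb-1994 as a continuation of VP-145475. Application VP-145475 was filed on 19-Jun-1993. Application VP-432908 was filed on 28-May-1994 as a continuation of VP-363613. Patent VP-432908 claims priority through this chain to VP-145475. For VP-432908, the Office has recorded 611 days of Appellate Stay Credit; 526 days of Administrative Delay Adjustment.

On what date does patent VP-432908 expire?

Earliest priority filing: 19 June 1993.
Base term: 19 June 1993 + 21 years → 19 June 2014.
Appellate Stay Credit: +611 days → 20 February 2016.
Administrative Delay Adjustment: +526 days → 30 July 2017.

2017-07-30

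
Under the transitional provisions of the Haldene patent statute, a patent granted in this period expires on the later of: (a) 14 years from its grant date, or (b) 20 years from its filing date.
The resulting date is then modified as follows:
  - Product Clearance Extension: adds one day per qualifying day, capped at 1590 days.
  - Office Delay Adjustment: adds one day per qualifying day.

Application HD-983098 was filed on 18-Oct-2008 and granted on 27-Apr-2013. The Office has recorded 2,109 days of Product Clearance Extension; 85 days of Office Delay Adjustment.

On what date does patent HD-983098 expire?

May 20, 2033

(a) grant + 14 years → 27 April 2027.
(b) filing + 20 years → 18 October 2028.
Later of the two: 18 October 2028.
Product Clearance Extension: 2109 days claimed exceeds the 1590-day cap, so +1590 days → 24 February 2033.
Office Delay Adjustment: +85 days → 20 May 2033.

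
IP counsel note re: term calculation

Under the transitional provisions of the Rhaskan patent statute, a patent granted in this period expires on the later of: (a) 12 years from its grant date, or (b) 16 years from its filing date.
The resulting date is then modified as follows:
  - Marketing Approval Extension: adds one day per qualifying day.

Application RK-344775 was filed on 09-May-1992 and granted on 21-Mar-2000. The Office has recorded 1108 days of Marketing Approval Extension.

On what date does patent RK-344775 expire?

April 3, 2015

(a) grant + 12 years → 21 March 2012.
(b) filing + 16 years → 9 May 2008.
Later of the two: 21 March 2012.
Marketing Approval Extension: +1108 days → 3 April 2015.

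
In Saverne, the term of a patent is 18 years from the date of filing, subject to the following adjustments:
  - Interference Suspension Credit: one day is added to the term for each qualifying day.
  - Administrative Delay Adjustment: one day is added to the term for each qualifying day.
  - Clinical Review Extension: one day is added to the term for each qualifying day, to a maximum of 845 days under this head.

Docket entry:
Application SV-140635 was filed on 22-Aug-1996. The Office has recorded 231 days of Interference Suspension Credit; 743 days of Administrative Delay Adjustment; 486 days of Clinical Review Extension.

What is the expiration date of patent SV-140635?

August 21, 2018

Base term: filing date + 18 years → 22 August 2014.
Interference Suspension Credit: +231 days → 10 April 2015.
Administrative Delay Adjustment: +743 days → 22 April 2017.
Clinical Review Extension: 486 days (within the 845-day cap) → +486 days → 21 August 2018.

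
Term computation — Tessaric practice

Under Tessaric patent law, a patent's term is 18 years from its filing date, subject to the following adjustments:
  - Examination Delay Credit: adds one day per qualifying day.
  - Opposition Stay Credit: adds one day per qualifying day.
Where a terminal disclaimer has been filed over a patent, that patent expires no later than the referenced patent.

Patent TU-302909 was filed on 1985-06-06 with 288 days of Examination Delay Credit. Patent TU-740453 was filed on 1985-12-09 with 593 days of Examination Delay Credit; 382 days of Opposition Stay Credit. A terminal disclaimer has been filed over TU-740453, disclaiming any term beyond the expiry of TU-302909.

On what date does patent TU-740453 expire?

March 20, 2004

Natural term of TU-740453:
  Base: filing + 18 years → 9 December 2003.
  Examination Delay Credit: +593 days → 24 July 2005.
  Opposition Stay Credit: +382 days → 10 August 2006.
Expiry of referenced patent TU-302909:
  Base: filing + 18 years → 6 June 2003.
  Examination Delay Credit: +288 days → 20 March 2004.
Terminal disclaimer: TU-740453 expires on the earlier of 10 August 2006 and 20 March 2004.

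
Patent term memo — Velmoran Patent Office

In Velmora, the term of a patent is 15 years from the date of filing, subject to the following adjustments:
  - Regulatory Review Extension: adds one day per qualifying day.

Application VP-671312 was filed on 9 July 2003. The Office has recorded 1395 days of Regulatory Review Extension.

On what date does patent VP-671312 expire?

Base term: filing date + 15 years → 9 July 2018.
Regulatory Review Extension: +1395 days → 4 May 2022.

2022-05-04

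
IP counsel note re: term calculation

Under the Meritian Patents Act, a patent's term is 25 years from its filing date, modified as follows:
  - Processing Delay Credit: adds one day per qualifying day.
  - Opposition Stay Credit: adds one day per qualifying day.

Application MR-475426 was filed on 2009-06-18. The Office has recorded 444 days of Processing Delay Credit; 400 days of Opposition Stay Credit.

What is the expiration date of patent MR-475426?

2036-10-09

Base term: filing date + 25 years → 18 June 2034.
Processing Delay Credit: +444 days → 5 September 2035.
Opposition Stay Credit: +400 days → 9 October 2036.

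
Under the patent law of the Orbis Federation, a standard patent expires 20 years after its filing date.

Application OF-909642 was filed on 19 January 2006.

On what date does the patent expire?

2026-01-19

Filing date + 20 years → 19 January 2026.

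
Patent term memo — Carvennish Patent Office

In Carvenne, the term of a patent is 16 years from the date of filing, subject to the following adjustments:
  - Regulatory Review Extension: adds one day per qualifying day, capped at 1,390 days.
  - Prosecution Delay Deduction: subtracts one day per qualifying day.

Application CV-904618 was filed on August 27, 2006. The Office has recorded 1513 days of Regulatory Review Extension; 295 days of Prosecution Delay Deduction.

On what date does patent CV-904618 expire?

August 26, 2025

Base term: filing date + 16 years → 27 August 2022.
Regulatory Review Extension: 1513 days claimed exceeds the 1390-day cap, so +1390 days → 17 June 2026.
Prosecution Delay Deduction: −295 days → 26 August 2025.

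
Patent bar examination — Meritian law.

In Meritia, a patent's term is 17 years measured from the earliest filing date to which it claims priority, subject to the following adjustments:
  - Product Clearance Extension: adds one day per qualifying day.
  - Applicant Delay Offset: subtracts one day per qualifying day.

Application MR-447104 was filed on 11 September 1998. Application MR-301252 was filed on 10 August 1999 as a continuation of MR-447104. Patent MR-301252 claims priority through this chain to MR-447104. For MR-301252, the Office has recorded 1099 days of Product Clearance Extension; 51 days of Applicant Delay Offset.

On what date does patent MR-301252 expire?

Earliest priority filing: 11 September 1998.
Base term: 11 September 1998 + 17 years → 11 September 2015.
Product Clearance Extension: +1099 days → 14 September 2018.
Applicant Delay Offset: −51 days → 25 July 2018.

2018-07-25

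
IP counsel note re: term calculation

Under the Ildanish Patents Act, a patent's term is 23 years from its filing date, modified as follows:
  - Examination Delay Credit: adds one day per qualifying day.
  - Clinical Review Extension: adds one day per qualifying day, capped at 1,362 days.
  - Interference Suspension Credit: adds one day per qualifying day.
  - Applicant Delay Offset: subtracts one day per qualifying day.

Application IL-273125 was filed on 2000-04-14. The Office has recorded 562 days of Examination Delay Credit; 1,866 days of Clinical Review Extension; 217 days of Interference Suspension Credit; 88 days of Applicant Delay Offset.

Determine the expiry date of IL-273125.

Base term: filing date + 23 years → 14 April 2023.
Examination Delay Credit: +562 days → 27 October 2024.
Clinical Review Extension: 1866 days claimed exceeds the 1362-day cap, so +1362 days → 20 July 2028.
Interference Suspension Credit: +217 days → 22 February 2029.
Applicant Delay Offset: −88 days → 26 November 2028.

2028-11-26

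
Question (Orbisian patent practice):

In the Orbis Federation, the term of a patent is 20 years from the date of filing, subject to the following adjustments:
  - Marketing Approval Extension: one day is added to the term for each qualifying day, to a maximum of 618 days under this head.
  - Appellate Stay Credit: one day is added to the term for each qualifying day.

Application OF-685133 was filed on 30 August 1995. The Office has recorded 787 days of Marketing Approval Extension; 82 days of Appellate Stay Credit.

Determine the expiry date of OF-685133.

July 30, 2017

Base term: filing date + 20 years → 30 August 2015.
Marketing Approval Extension: 787 days claimed exceeds the 618-day cap, so +618 days → 9 May 2017.
Appellate Stay Credit: +82 days → 30 July 2017.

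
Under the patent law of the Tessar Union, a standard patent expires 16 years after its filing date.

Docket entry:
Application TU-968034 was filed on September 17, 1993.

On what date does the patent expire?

Filing date + 16 years → 17 September 2009.

September 17, 2009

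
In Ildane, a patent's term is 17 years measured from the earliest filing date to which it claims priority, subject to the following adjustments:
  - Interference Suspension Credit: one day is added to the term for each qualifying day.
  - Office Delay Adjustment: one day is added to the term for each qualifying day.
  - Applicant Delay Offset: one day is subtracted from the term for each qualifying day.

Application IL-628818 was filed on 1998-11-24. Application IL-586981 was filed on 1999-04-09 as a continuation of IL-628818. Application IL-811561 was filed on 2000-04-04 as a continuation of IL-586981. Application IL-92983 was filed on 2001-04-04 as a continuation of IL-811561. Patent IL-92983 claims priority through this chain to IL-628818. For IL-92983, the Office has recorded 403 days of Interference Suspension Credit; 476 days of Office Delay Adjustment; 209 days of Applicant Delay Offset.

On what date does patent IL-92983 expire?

Earliest priority filing: 24 November 1998.
Base term: 24 November 1998 + 17 years → 24 November 2015.
Interference Suspension Credit: +403 days → 31 December 2016.
Office Delay Adjustment: +476 days → 21 April 2018.
Applicant Delay Offset: −209 days → 24 September 2017.

September 24, 2017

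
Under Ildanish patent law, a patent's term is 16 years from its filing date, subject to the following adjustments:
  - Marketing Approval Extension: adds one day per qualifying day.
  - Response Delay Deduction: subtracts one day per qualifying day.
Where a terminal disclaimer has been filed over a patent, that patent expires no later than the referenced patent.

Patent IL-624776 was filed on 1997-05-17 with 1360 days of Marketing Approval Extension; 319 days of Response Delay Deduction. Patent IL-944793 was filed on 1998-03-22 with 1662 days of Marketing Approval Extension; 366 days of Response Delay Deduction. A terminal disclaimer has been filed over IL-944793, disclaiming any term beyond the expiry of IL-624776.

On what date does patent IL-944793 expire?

Natural term of IL-944793:
  Base: filing + 16 years → 22 March 2014.
  Marketing Approval Extension: +1662 days → 9 October 2018.
  Response Delay Deduction: −366 days → 8 October 2017.
Expiry of referenced patent IL-624776:
  Base: filing + 16 years → 17 May 2013.
  Marketing Approval Extension: +1360 days → 5 February 2017.
  Response Delay Deduction: −319 days → 23 March 2016.
Terminal disclaimer: IL-944793 expires on the earlier of 8 October 2017 and 23 March 2016.

2016-03-23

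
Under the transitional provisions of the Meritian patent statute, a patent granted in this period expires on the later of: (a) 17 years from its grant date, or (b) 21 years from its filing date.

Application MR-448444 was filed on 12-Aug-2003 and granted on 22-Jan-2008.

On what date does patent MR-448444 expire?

2025-01-22

(a) grant + 17 years → 22 January 2025.
(b) filing + 21 years → 12 August 2024.
Later of the two: 22 January 2025.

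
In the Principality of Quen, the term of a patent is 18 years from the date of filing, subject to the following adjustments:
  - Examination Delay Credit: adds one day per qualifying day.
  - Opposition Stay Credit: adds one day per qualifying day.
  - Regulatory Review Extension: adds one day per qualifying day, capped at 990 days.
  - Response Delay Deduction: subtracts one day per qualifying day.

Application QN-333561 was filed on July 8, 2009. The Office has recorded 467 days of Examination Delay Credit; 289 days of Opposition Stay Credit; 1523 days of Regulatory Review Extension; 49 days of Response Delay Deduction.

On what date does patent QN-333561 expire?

2032-02-29

Base term: filing date + 18 years → 8 July 2027.
Examination Delay Credit: +467 days → 17 October 2028.
Opposition Stay Credit: +289 days → 2 August 2029.
Regulatory Review Extension: 1523 days claimed exceeds the 990-day cap, so +990 days → 18 April 2032.
Response Delay Deduction: −49 days → 29 February 2032.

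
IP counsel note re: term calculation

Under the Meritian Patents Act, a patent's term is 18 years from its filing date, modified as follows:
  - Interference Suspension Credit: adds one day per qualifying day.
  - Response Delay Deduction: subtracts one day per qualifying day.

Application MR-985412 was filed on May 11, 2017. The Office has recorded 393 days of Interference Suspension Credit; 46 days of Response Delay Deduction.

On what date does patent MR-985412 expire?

Base term: filing date + 18 years → 11 May 2035.
Interference Suspension Credit: +393 days → 7 June 2036.
Response Delay Deduction: −46 days → 22 April 2036.

2036-04-22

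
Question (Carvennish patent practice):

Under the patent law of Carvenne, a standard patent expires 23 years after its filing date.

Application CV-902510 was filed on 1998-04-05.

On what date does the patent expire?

Filing date + 23 years → 5 April 2021.

2021-04-05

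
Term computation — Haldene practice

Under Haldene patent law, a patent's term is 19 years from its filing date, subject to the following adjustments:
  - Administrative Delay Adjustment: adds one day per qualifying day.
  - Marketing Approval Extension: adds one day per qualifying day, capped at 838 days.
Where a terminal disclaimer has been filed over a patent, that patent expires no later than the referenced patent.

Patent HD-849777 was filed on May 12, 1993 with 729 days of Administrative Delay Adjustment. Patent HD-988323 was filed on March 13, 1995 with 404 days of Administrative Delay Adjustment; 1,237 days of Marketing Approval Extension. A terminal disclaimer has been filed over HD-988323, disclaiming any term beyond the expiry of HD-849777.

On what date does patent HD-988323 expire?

Natural term of HD-988323:
  Base: filing + 19 years → 13 March 2014.
  Administrative Delay Adjustment: +404 days → 21 April 2015.
  Marketing Approval Extension: 1237 days claimed exceeds the 838-day cap, so +838 days → 6 August 2017.
Expiry of referenced patent HD-849777:
  Base: filing + 19 years → 12 May 2012.
  Administrative Delay Adjustment: +729 days → 11 May 2014.
Terminal disclaimer: HD-988323 expires on the earlier of 6 August 2017 and 11 May 2014.

2014-05-11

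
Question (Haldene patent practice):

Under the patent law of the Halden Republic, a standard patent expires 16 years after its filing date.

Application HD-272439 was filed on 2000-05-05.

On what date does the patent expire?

2016-05-05

Filing date + 16 years → 5 May 2016.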